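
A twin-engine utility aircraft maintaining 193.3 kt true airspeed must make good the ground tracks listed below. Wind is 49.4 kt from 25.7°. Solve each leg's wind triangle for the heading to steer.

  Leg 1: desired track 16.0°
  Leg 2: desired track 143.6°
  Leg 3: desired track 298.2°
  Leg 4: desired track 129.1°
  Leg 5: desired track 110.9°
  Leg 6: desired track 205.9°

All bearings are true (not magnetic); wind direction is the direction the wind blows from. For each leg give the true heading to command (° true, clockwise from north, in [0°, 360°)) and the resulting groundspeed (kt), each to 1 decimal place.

Leg 1: heading=18.5°, groundspeed=144.4 kt
Leg 2: heading=130.5°, groundspeed=211.4 kt
Leg 3: heading=313.0°, groundspeed=184.7 kt
Leg 4: heading=114.7°, groundspeed=198.7 kt
Leg 5: heading=96.1°, groundspeed=182.8 kt
Leg 6: heading=206.0°, groundspeed=242.7 kt

Leg 1: desired track 16.0°; wind correction +2.5° → command heading 18.5°, groundspeed 144.4 kt
Leg 2: desired track 143.6°; wind correction -13.1° → command heading 130.5°, groundspeed 211.4 kt
Leg 3: desired track 298.2°; wind correction +14.8° → command heading 313.0°, groundspeed 184.7 kt
Leg 4: desired track 129.1°; wind correction -14.4° → command heading 114.7°, groundspeed 198.7 kt
Leg 5: desired track 110.9°; wind correction -14.8° → command heading 96.1°, groundspeed 182.8 kt
Leg 6: desired track 205.9°; wind correction +0.1° → command heading 206.0°, groundspeed 242.7 kt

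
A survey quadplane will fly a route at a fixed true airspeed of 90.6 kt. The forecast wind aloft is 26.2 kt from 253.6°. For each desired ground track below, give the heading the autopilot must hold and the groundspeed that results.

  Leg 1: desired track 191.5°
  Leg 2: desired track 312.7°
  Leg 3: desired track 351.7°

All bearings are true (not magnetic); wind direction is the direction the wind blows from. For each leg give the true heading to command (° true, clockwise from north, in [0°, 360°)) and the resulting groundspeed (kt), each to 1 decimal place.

Leg 1: heading=206.3°, groundspeed=75.3 kt
Leg 2: heading=298.3°, groundspeed=74.3 kt
Leg 3: heading=335.1°, groundspeed=90.5 kt

Leg 1: desired track 191.5°; wind correction +14.8° → command heading 206.3°, groundspeed 75.3 kt
Leg 2: desired track 312.7°; wind correction -14.4° → command heading 298.3°, groundspeed 74.3 kt
Leg 3: desired track 351.7°; wind correction -16.6° → command heading 335.1°, groundspeed 90.5 kt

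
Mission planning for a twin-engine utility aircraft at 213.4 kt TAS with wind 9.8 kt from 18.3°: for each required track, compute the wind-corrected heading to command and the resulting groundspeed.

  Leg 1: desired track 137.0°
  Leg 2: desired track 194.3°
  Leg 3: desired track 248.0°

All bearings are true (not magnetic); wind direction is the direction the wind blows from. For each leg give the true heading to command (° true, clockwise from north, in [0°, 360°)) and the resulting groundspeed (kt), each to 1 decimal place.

Leg 1: heading=134.7°, groundspeed=217.9 kt
Leg 2: heading=194.1°, groundspeed=223.2 kt
Leg 3: heading=250.0°, groundspeed=219.6 kt

Leg 1: desired track 137.0°; wind correction -2.3° → command heading 134.7°, groundspeed 217.9 kt
Leg 2: desired track 194.3°; wind correction -0.2° → command heading 194.1°, groundspeed 223.2 kt
Leg 3: desired track 248.0°; wind correction +2.0° → command heading 250.0°, groundspeed 219.6 kt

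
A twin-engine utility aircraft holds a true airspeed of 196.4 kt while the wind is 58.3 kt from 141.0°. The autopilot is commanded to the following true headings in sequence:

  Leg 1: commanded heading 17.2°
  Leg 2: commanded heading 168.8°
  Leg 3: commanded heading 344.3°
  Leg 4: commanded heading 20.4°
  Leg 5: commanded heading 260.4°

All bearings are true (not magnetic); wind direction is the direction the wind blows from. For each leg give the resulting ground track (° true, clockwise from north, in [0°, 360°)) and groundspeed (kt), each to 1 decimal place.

Leg 1: heading 17.2°; drift -12.0° → track 5.2°, groundspeed 233.9 kt
Leg 2: heading 168.8°; drift +10.6° → track 179.4°, groundspeed 147.4 kt
Leg 3: heading 344.3°; drift -5.3° → track 339.0°, groundspeed 251.0 kt
Leg 4: heading 20.4°; drift -12.5° → track 7.9°, groundspeed 231.6 kt
Leg 5: heading 260.4°; drift +12.7° → track 273.1°, groundspeed 230.7 kt

Leg 1: track=5.2°, groundspeed=233.9 kt
Leg 2: track=179.4°, groundspeed=147.4 kt
Leg 3: track=339.0°, groundspeed=251.0 kt
Leg 4: track=7.9°, groundspeed=231.6 kt
Leg 5: track=273.1°, groundspeed=230.7 kt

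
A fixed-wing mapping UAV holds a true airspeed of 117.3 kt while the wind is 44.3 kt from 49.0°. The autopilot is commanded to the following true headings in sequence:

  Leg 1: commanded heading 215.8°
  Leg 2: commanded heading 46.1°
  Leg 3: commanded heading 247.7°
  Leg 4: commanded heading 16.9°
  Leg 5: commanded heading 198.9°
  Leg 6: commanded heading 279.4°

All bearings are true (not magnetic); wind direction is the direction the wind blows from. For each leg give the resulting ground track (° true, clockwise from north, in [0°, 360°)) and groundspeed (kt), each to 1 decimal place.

Leg 1: heading 215.8°; drift +3.6° → track 219.4°, groundspeed 160.7 kt
Leg 2: heading 46.1°; drift -1.8° → track 44.3°, groundspeed 73.1 kt
Leg 3: heading 247.7°; drift -5.1° → track 242.6°, groundspeed 159.9 kt
Leg 4: heading 16.9°; drift -16.4° → track 0.5°, groundspeed 83.2 kt
Leg 5: heading 198.9°; drift +8.1° → track 207.0°, groundspeed 157.2 kt
Leg 6: heading 279.4°; drift -13.2° → track 266.2°, groundspeed 149.5 kt

Leg 1: track=219.4°, groundspeed=160.7 kt
Leg 2: track=44.3°, groundspeed=73.1 kt
Leg 3: track=242.6°, groundspeed=159.9 kt
Leg 4: track=0.5°, groundspeed=83.2 kt
Leg 5: track=207.0°, groundspeed=157.2 kt
Leg 6: track=266.2°, groundspeed=149.5 kt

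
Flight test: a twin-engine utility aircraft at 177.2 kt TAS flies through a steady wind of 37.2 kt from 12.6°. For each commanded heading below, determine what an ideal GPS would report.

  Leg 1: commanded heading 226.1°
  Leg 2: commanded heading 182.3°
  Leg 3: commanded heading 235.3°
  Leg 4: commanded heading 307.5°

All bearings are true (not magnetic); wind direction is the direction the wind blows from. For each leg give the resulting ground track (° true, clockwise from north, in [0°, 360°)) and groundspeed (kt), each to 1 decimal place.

Leg 1: heading 226.1°; drift -5.6° → track 220.5°, groundspeed 209.2 kt
Leg 2: heading 182.3°; drift +1.8° → track 184.1°, groundspeed 213.9 kt
Leg 3: heading 235.3°; drift -7.0° → track 228.3°, groundspeed 206.1 kt
Leg 4: heading 307.5°; drift -11.8° → track 295.7°, groundspeed 165.0 kt

Leg 1: track=220.5°, groundspeed=209.2 kt
Leg 2: track=184.1°, groundspeed=213.9 kt
Leg 3: track=228.3°, groundspeed=206.1 kt
Leg 4: track=295.7°, groundspeed=165.0 kt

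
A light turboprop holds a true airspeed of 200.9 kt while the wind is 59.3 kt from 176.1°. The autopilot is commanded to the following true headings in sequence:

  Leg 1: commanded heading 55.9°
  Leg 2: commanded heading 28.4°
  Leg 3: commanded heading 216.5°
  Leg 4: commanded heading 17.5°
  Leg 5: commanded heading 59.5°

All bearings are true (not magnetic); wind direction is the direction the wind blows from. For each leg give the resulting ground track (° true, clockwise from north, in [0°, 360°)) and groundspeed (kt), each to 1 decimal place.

Leg 1: heading 55.9°; drift -12.5° → track 43.4°, groundspeed 236.4 kt
Leg 2: heading 28.4°; drift -7.2° → track 21.2°, groundspeed 253.0 kt
Leg 3: heading 216.5°; drift +13.9° → track 230.4°, groundspeed 160.4 kt
Leg 4: heading 17.5°; drift -4.8° → track 12.7°, groundspeed 257.0 kt
Leg 5: heading 59.5°; drift -13.1° → track 46.4°, groundspeed 233.6 kt

Leg 1: track=43.4°, groundspeed=236.4 kt
Leg 2: track=21.2°, groundspeed=253.0 kt
Leg 3: track=230.4°, groundspeed=160.4 kt
Leg 4: track=12.7°, groundspeed=257.0 kt
Leg 5: track=46.4°, groundspeed=233.6 kt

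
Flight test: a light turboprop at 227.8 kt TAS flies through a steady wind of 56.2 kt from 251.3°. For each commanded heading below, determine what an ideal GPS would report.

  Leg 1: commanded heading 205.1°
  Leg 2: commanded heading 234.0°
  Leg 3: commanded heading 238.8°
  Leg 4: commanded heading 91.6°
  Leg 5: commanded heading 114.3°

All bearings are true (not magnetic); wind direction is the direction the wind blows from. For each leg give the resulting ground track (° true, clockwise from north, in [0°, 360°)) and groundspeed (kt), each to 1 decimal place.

Leg 1: track=193.0°, groundspeed=193.2 kt
Leg 2: track=228.5°, groundspeed=174.9 kt
Leg 3: track=234.8°, groundspeed=173.4 kt
Leg 4: track=87.6°, groundspeed=281.2 kt
Leg 5: track=106.2°, groundspeed=271.6 kt

Leg 1: heading 205.1°; drift -12.1° → track 193.0°, groundspeed 193.2 kt
Leg 2: heading 234.0°; drift -5.5° → track 228.5°, groundspeed 174.9 kt
Leg 3: heading 238.8°; drift -4.0° → track 234.8°, groundspeed 173.4 kt
Leg 4: heading 91.6°; drift -4.0° → track 87.6°, groundspeed 281.2 kt
Leg 5: heading 114.3°; drift -8.1° → track 106.2°, groundspeed 271.6 kt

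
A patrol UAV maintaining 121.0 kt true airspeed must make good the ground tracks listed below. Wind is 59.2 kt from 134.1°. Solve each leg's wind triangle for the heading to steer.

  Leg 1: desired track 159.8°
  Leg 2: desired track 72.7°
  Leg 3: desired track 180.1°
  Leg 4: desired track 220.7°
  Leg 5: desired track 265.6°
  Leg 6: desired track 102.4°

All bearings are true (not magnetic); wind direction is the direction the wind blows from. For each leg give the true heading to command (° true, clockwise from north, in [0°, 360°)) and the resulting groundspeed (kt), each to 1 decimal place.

Leg 1: heading=147.6°, groundspeed=64.9 kt
Leg 2: heading=98.1°, groundspeed=80.9 kt
Leg 3: heading=159.5°, groundspeed=72.1 kt
Leg 4: heading=191.5°, groundspeed=102.1 kt
Leg 5: heading=244.1°, groundspeed=151.8 kt
Leg 6: heading=117.3°, groundspeed=66.6 kt

Leg 1: desired track 159.8°; wind correction -12.2° → command heading 147.6°, groundspeed 64.9 kt
Leg 2: desired track 72.7°; wind correction +25.4° → command heading 98.1°, groundspeed 80.9 kt
Leg 3: desired track 180.1°; wind correction -20.6° → command heading 159.5°, groundspeed 72.1 kt
Leg 4: desired track 220.7°; wind correction -29.2° → command heading 191.5°, groundspeed 102.1 kt
Leg 5: desired track 265.6°; wind correction -21.5° → command heading 244.1°, groundspeed 151.8 kt
Leg 6: desired track 102.4°; wind correction +14.9° → command heading 117.3°, groundspeed 66.6 kt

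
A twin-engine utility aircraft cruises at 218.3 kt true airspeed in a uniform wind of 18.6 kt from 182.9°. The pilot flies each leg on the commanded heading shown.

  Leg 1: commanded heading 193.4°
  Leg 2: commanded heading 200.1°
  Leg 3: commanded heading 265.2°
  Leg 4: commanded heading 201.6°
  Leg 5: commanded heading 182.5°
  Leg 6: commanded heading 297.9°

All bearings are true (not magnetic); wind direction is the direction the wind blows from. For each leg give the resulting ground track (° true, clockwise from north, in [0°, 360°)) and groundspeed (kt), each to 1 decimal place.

Leg 1: track=194.4°, groundspeed=200.0 kt
Leg 2: track=201.7°, groundspeed=200.6 kt
Leg 3: track=270.1°, groundspeed=216.6 kt
Leg 4: track=203.3°, groundspeed=200.8 kt
Leg 5: track=182.5°, groundspeed=199.7 kt
Leg 6: track=302.2°, groundspeed=226.8 kt

Leg 1: heading 193.4°; drift +1.0° → track 194.4°, groundspeed 200.0 kt
Leg 2: heading 200.1°; drift +1.6° → track 201.7°, groundspeed 200.6 kt
Leg 3: heading 265.2°; drift +4.9° → track 270.1°, groundspeed 216.6 kt
Leg 4: heading 201.6°; drift +1.7° → track 203.3°, groundspeed 200.8 kt
Leg 5: heading 182.5°; drift +0.0° → track 182.5°, groundspeed 199.7 kt
Leg 6: heading 297.9°; drift +4.3° → track 302.2°, groundspeed 226.8 kt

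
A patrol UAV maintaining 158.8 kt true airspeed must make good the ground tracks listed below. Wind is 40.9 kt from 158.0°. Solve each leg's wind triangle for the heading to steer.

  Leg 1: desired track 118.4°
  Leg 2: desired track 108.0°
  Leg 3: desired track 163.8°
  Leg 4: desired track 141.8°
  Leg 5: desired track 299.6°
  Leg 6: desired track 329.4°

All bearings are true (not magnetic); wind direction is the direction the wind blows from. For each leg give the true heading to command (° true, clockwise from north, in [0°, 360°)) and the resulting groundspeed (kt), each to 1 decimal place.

Leg 1: desired track 118.4°; wind correction +9.4° → command heading 127.8°, groundspeed 125.1 kt
Leg 2: desired track 108.0°; wind correction +11.4° → command heading 119.4°, groundspeed 129.4 kt
Leg 3: desired track 163.8°; wind correction -1.5° → command heading 162.3°, groundspeed 118.1 kt
Leg 4: desired track 141.8°; wind correction +4.1° → command heading 145.9°, groundspeed 119.1 kt
Leg 5: desired track 299.6°; wind correction -9.2° → command heading 290.4°, groundspeed 188.8 kt
Leg 6: desired track 329.4°; wind correction -2.2° → command heading 327.2°, groundspeed 199.1 kt

Leg 1: heading=127.8°, groundspeed=125.1 kt
Leg 2: heading=119.4°, groundspeed=129.4 kt
Leg 3: heading=162.3°, groundspeed=118.1 kt
Leg 4: heading=145.9°, groundspeed=119.1 kt
Leg 5: heading=290.4°, groundspeed=188.8 kt
Leg 6: heading=327.2°, groundspeed=199.1 kt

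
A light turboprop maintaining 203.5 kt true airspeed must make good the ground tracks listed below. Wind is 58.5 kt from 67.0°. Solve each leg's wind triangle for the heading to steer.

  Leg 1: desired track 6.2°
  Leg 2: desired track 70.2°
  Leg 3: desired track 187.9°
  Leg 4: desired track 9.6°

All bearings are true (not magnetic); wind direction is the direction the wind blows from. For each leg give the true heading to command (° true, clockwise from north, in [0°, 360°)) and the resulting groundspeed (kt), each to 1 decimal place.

Leg 1: desired track 6.2°; wind correction +14.5° → command heading 20.7°, groundspeed 168.4 kt
Leg 2: desired track 70.2°; wind correction -0.9° → command heading 69.3°, groundspeed 145.1 kt
Leg 3: desired track 187.9°; wind correction -14.3° → command heading 173.6°, groundspeed 227.3 kt
Leg 4: desired track 9.6°; wind correction +14.0° → command heading 23.6°, groundspeed 165.9 kt

Leg 1: heading=20.7°, groundspeed=168.4 kt
Leg 2: heading=69.3°, groundspeed=145.1 kt
Leg 3: heading=173.6°, groundspeed=227.3 kt
Leg 4: heading=23.6°, groundspeed=165.9 kt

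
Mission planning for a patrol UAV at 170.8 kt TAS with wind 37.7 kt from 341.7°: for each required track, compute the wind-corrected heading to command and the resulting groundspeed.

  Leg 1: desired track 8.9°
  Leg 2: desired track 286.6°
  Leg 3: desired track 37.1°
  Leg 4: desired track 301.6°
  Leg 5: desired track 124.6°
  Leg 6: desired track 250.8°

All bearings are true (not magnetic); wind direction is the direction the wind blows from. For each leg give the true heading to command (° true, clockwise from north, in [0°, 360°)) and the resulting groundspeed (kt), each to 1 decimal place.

Leg 1: desired track 8.9°; wind correction -5.8° → command heading 3.1°, groundspeed 136.4 kt
Leg 2: desired track 286.6°; wind correction +10.4° → command heading 297.0°, groundspeed 146.4 kt
Leg 3: desired track 37.1°; wind correction -10.5° → command heading 26.6°, groundspeed 146.5 kt
Leg 4: desired track 301.6°; wind correction +8.2° → command heading 309.8°, groundspeed 140.2 kt
Leg 5: desired track 124.6°; wind correction -7.7° → command heading 116.9°, groundspeed 199.3 kt
Leg 6: desired track 250.8°; wind correction +12.8° → command heading 263.6°, groundspeed 167.2 kt

Leg 1: heading=3.1°, groundspeed=136.4 kt
Leg 2: heading=297.0°, groundspeed=146.4 kt
Leg 3: heading=26.6°, groundspeed=146.5 kt
Leg 4: heading=309.8°, groundspeed=140.2 kt
Leg 5: heading=116.9°, groundspeed=199.3 kt
Leg 6: heading=263.6°, groundspeed=167.2 kt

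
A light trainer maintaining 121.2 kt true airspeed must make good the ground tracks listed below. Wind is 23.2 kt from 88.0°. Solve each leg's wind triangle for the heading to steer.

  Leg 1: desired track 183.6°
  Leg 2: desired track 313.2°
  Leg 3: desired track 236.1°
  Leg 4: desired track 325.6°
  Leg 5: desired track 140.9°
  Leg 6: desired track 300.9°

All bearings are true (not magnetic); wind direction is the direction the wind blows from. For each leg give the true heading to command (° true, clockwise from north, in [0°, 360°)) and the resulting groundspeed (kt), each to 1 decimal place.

Leg 1: desired track 183.6°; wind correction -11.0° → command heading 172.6°, groundspeed 121.2 kt
Leg 2: desired track 313.2°; wind correction +7.8° → command heading 321.0°, groundspeed 136.4 kt
Leg 3: desired track 236.1°; wind correction -5.8° → command heading 230.3°, groundspeed 140.3 kt
Leg 4: desired track 325.6°; wind correction +9.3° → command heading 334.9°, groundspeed 132.0 kt
Leg 5: desired track 140.9°; wind correction -8.8° → command heading 132.1°, groundspeed 105.8 kt
Leg 6: desired track 300.9°; wind correction +6.0° → command heading 306.9°, groundspeed 140.0 kt

Leg 1: heading=172.6°, groundspeed=121.2 kt
Leg 2: heading=321.0°, groundspeed=136.4 kt
Leg 3: heading=230.3°, groundspeed=140.3 kt
Leg 4: heading=334.9°, groundspeed=132.0 kt
Leg 5: heading=132.1°, groundspeed=105.8 kt
Leg 6: heading=306.9°, groundspeed=140.0 kt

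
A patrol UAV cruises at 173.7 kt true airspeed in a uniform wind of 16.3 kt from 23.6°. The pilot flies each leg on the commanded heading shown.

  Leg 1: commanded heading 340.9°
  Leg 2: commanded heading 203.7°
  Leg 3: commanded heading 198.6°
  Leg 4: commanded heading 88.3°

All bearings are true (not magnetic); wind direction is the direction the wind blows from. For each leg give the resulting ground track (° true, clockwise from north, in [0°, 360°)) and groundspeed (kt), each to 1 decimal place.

Leg 1: heading 340.9°; drift -3.9° → track 337.0°, groundspeed 162.1 kt
Leg 2: heading 203.7°; drift +0.0° → track 203.7°, groundspeed 190.0 kt
Leg 3: heading 198.6°; drift +0.4° → track 199.0°, groundspeed 189.9 kt
Leg 4: heading 88.3°; drift +5.1° → track 93.4°, groundspeed 167.4 kt

Leg 1: track=337.0°, groundspeed=162.1 kt
Leg 2: track=203.7°, groundspeed=190.0 kt
Leg 3: track=199.0°, groundspeed=189.9 kt
Leg 4: track=93.4°, groundspeed=167.4 kt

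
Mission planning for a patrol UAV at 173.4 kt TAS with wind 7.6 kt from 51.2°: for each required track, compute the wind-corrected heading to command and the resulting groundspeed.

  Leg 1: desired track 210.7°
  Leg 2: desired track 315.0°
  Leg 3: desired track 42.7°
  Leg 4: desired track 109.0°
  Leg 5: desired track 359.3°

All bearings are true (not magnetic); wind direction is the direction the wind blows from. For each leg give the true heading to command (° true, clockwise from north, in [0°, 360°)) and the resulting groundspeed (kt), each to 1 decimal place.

Leg 1: heading=209.8°, groundspeed=180.5 kt
Leg 2: heading=317.5°, groundspeed=174.1 kt
Leg 3: heading=43.1°, groundspeed=165.9 kt
Leg 4: heading=106.9°, groundspeed=169.2 kt
Leg 5: heading=1.3°, groundspeed=168.6 kt

Leg 1: desired track 210.7°; wind correction -0.9° → command heading 209.8°, groundspeed 180.5 kt
Leg 2: desired track 315.0°; wind correction +2.5° → command heading 317.5°, groundspeed 174.1 kt
Leg 3: desired track 42.7°; wind correction +0.4° → command heading 43.1°, groundspeed 165.9 kt
Leg 4: desired track 109.0°; wind correction -2.1° → command heading 106.9°, groundspeed 169.2 kt
Leg 5: desired track 359.3°; wind correction +2.0° → command heading 1.3°, groundspeed 168.6 kt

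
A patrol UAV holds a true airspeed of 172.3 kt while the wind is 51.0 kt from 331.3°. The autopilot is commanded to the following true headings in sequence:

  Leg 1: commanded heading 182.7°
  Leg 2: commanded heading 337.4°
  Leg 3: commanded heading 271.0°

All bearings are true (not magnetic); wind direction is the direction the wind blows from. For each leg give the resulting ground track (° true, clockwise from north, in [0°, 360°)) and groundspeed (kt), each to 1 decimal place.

Leg 1: track=175.7°, groundspeed=217.5 kt
Leg 2: track=340.0°, groundspeed=121.7 kt
Leg 3: track=254.2°, groundspeed=153.6 kt

Leg 1: heading 182.7°; drift -7.0° → track 175.7°, groundspeed 217.5 kt
Leg 2: heading 337.4°; drift +2.6° → track 340.0°, groundspeed 121.7 kt
Leg 3: heading 271.0°; drift -16.8° → track 254.2°, groundspeed 153.6 kt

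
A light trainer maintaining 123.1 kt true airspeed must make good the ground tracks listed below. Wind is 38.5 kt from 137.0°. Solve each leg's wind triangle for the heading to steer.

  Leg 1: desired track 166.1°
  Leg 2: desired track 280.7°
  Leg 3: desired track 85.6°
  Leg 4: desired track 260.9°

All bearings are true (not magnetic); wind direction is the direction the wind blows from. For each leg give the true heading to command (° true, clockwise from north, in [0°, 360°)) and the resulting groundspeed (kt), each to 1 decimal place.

Leg 1: desired track 166.1°; wind correction -8.7° → command heading 157.4°, groundspeed 88.0 kt
Leg 2: desired track 280.7°; wind correction -10.7° → command heading 270.0°, groundspeed 152.0 kt
Leg 3: desired track 85.6°; wind correction +14.1° → command heading 99.7°, groundspeed 95.3 kt
Leg 4: desired track 260.9°; wind correction -15.0° → command heading 245.9°, groundspeed 140.4 kt

Leg 1: heading=157.4°, groundspeed=88.0 kt
Leg 2: heading=270.0°, groundspeed=152.0 kt
Leg 3: heading=99.7°, groundspeed=95.3 kt
Leg 4: heading=245.9°, groundspeed=140.4 kt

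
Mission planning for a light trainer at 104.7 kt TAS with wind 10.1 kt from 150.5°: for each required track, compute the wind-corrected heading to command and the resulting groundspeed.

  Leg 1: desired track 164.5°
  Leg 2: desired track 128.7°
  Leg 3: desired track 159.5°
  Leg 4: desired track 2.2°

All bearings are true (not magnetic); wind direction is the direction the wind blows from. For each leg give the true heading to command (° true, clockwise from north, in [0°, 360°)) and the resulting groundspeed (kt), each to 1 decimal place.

Leg 1: desired track 164.5°; wind correction -1.3° → command heading 163.2°, groundspeed 94.9 kt
Leg 2: desired track 128.7°; wind correction +2.1° → command heading 130.8°, groundspeed 95.3 kt
Leg 3: desired track 159.5°; wind correction -0.9° → command heading 158.6°, groundspeed 94.7 kt
Leg 4: desired track 2.2°; wind correction +2.9° → command heading 5.1°, groundspeed 113.2 kt

Leg 1: heading=163.2°, groundspeed=94.9 kt
Leg 2: heading=130.8°, groundspeed=95.3 kt
Leg 3: heading=158.6°, groundspeed=94.7 kt
Leg 4: heading=5.1°, groundspeed=113.2 kt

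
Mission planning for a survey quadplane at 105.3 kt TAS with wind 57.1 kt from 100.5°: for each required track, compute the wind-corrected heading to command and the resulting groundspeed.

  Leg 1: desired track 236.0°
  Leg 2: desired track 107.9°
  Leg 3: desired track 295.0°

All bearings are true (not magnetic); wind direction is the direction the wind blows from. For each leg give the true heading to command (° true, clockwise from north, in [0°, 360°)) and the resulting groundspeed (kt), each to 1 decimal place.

Leg 1: desired track 236.0°; wind correction -22.3° → command heading 213.7°, groundspeed 138.1 kt
Leg 2: desired track 107.9°; wind correction -4.0° → command heading 103.9°, groundspeed 48.4 kt
Leg 3: desired track 295.0°; wind correction +7.8° → command heading 302.8°, groundspeed 159.6 kt

Leg 1: heading=213.7°, groundspeed=138.1 kt
Leg 2: heading=103.9°, groundspeed=48.4 kt
Leg 3: heading=302.8°, groundspeed=159.6 kt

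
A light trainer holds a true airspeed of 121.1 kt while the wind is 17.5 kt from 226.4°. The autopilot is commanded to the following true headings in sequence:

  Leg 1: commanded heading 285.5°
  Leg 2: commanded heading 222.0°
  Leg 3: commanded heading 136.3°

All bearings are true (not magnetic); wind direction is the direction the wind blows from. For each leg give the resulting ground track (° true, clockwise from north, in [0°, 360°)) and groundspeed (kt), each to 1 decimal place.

Leg 1: heading 285.5°; drift +7.6° → track 293.1°, groundspeed 113.1 kt
Leg 2: heading 222.0°; drift -0.7° → track 221.3°, groundspeed 103.7 kt
Leg 3: heading 136.3°; drift -8.2° → track 128.1°, groundspeed 122.4 kt

Leg 1: track=293.1°, groundspeed=113.1 kt
Leg 2: track=221.3°, groundspeed=103.7 kt
Leg 3: track=128.1°, groundspeed=122.4 kt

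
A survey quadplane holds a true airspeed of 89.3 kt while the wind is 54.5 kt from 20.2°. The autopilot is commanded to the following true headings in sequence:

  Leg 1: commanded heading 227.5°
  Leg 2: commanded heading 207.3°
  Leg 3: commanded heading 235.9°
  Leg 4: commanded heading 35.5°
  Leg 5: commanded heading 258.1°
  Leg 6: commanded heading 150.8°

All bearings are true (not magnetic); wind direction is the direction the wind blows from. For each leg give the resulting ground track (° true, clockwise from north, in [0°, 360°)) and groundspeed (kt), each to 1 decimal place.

Leg 1: track=217.2°, groundspeed=140.0 kt
Leg 2: track=204.6°, groundspeed=143.5 kt
Leg 3: track=222.5°, groundspeed=137.3 kt
Leg 4: track=56.9°, groundspeed=39.4 kt
Leg 5: track=236.8°, groundspeed=127.0 kt
Leg 6: track=169.1°, groundspeed=131.5 kt

Leg 1: heading 227.5°; drift -10.3° → track 217.2°, groundspeed 140.0 kt
Leg 2: heading 207.3°; drift -2.7° → track 204.6°, groundspeed 143.5 kt
Leg 3: heading 235.9°; drift -13.4° → track 222.5°, groundspeed 137.3 kt
Leg 4: heading 35.5°; drift +21.4° → track 56.9°, groundspeed 39.4 kt
Leg 5: heading 258.1°; drift -21.3° → track 236.8°, groundspeed 127.0 kt
Leg 6: heading 150.8°; drift +18.3° → track 169.1°, groundspeed 131.5 kt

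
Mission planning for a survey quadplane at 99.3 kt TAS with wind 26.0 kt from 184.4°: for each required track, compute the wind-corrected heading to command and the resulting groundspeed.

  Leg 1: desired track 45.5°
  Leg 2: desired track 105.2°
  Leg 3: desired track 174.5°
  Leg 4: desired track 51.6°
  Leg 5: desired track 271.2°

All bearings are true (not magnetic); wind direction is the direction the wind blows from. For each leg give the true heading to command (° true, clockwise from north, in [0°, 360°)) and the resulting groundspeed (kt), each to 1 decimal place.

Leg 1: heading=55.4°, groundspeed=117.4 kt
Leg 2: heading=120.1°, groundspeed=91.1 kt
Leg 3: heading=177.1°, groundspeed=73.6 kt
Leg 4: heading=62.7°, groundspeed=115.1 kt
Leg 5: heading=256.0°, groundspeed=94.4 kt

Leg 1: desired track 45.5°; wind correction +9.9° → command heading 55.4°, groundspeed 117.4 kt
Leg 2: desired track 105.2°; wind correction +14.9° → command heading 120.1°, groundspeed 91.1 kt
Leg 3: desired track 174.5°; wind correction +2.6° → command heading 177.1°, groundspeed 73.6 kt
Leg 4: desired track 51.6°; wind correction +11.1° → command heading 62.7°, groundspeed 115.1 kt
Leg 5: desired track 271.2°; wind correction -15.2° → command heading 256.0°, groundspeed 94.4 kt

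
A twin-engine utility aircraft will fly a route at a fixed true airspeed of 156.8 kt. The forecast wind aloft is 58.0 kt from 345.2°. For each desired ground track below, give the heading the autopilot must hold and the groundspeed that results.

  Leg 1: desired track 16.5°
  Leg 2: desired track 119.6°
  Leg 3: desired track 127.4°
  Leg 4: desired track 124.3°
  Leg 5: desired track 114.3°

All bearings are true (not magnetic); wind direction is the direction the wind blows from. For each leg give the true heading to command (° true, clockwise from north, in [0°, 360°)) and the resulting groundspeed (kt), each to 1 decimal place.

Leg 1: desired track 16.5°; wind correction -11.1° → command heading 5.4°, groundspeed 104.3 kt
Leg 2: desired track 119.6°; wind correction -15.3° → command heading 104.3°, groundspeed 191.8 kt
Leg 3: desired track 127.4°; wind correction -13.1° → command heading 114.3°, groundspeed 198.5 kt
Leg 4: desired track 124.3°; wind correction -14.0° → command heading 110.3°, groundspeed 196.0 kt
Leg 5: desired track 114.3°; wind correction -16.7° → command heading 97.6°, groundspeed 186.8 kt

Leg 1: heading=5.4°, groundspeed=104.3 kt
Leg 2: heading=104.3°, groundspeed=191.8 kt
Leg 3: heading=114.3°, groundspeed=198.5 kt
Leg 4: heading=110.3°, groundspeed=196.0 kt
Leg 5: heading=97.6°, groundspeed=186.8 kt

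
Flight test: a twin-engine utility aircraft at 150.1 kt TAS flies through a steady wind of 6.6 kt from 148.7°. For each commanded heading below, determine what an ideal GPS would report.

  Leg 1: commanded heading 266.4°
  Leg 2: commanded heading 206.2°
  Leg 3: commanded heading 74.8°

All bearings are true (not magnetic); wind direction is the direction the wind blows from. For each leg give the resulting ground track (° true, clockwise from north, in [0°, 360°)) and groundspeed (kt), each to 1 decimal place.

Leg 1: heading 266.4°; drift +2.2° → track 268.6°, groundspeed 153.3 kt
Leg 2: heading 206.2°; drift +2.2° → track 208.4°, groundspeed 146.7 kt
Leg 3: heading 74.8°; drift -2.4° → track 72.4°, groundspeed 148.4 kt

Leg 1: track=268.6°, groundspeed=153.3 kt
Leg 2: track=208.4°, groundspeed=146.7 kt
Leg 3: track=72.4°, groundspeed=148.4 kt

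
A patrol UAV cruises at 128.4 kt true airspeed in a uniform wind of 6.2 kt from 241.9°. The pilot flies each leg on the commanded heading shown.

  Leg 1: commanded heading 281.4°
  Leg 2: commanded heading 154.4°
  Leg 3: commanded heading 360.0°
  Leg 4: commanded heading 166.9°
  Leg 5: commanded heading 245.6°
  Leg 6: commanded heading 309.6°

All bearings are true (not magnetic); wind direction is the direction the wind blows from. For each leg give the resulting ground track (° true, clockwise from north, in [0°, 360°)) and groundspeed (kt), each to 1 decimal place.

Leg 1: heading 281.4°; drift +1.8° → track 283.2°, groundspeed 123.7 kt
Leg 2: heading 154.4°; drift -2.8° → track 151.6°, groundspeed 128.3 kt
Leg 3: heading 360.0°; drift +2.4° → track 2.4°, groundspeed 131.4 kt
Leg 4: heading 166.9°; drift -2.7° → track 164.2°, groundspeed 126.9 kt
Leg 5: heading 245.6°; drift +0.2° → track 245.8°, groundspeed 122.2 kt
Leg 6: heading 309.6°; drift +2.6° → track 312.2°, groundspeed 126.2 kt

Leg 1: track=283.2°, groundspeed=123.7 kt
Leg 2: track=151.6°, groundspeed=128.3 kt
Leg 3: track=2.4°, groundspeed=131.4 kt
Leg 4: track=164.2°, groundspeed=126.9 kt
Leg 5: track=245.8°, groundspeed=122.2 kt
Leg 6: track=312.2°, groundspeed=126.2 kt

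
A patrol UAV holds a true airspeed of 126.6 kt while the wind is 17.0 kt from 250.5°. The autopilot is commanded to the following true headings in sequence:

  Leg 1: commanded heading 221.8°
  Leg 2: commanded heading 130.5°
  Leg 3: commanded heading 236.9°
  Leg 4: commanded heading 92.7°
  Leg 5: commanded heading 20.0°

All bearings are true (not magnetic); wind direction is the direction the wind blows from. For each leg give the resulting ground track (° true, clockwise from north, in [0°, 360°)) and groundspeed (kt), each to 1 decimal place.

Leg 1: track=217.6°, groundspeed=112.0 kt
Leg 2: track=124.3°, groundspeed=135.9 kt
Leg 3: track=234.8°, groundspeed=110.1 kt
Leg 4: track=90.1°, groundspeed=142.5 kt
Leg 5: track=25.5°, groundspeed=138.0 kt

Leg 1: heading 221.8°; drift -4.2° → track 217.6°, groundspeed 112.0 kt
Leg 2: heading 130.5°; drift -6.2° → track 124.3°, groundspeed 135.9 kt
Leg 3: heading 236.9°; drift -2.1° → track 234.8°, groundspeed 110.1 kt
Leg 4: heading 92.7°; drift -2.6° → track 90.1°, groundspeed 142.5 kt
Leg 5: heading 20.0°; drift +5.5° → track 25.5°, groundspeed 138.0 kt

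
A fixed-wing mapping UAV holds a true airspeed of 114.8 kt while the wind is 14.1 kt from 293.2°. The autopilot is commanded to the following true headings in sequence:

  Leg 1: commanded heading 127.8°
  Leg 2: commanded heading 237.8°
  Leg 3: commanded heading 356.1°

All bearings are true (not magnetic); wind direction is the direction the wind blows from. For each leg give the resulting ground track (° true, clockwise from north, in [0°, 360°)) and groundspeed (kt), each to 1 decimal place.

Leg 1: track=126.2°, groundspeed=128.5 kt
Leg 2: track=231.6°, groundspeed=107.4 kt
Leg 3: track=2.7°, groundspeed=109.1 kt

Leg 1: heading 127.8°; drift -1.6° → track 126.2°, groundspeed 128.5 kt
Leg 2: heading 237.8°; drift -6.2° → track 231.6°, groundspeed 107.4 kt
Leg 3: heading 356.1°; drift +6.6° → track 2.7°, groundspeed 109.1 kt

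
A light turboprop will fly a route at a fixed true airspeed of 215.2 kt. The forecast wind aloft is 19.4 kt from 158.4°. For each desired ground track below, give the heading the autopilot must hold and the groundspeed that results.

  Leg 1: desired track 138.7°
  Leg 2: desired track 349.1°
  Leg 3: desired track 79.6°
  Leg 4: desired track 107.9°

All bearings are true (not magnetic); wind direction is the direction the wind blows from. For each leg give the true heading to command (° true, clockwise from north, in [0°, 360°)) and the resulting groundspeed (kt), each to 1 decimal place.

Leg 1: desired track 138.7°; wind correction +1.7° → command heading 140.4°, groundspeed 196.8 kt
Leg 2: desired track 349.1°; wind correction +1.0° → command heading 350.1°, groundspeed 234.2 kt
Leg 3: desired track 79.6°; wind correction +5.1° → command heading 84.7°, groundspeed 210.6 kt
Leg 4: desired track 107.9°; wind correction +4.0° → command heading 111.9°, groundspeed 202.3 kt

Leg 1: heading=140.4°, groundspeed=196.8 kt
Leg 2: heading=350.1°, groundspeed=234.2 kt
Leg 3: heading=84.7°, groundspeed=210.6 kt
Leg 4: heading=111.9°, groundspeed=202.3 kt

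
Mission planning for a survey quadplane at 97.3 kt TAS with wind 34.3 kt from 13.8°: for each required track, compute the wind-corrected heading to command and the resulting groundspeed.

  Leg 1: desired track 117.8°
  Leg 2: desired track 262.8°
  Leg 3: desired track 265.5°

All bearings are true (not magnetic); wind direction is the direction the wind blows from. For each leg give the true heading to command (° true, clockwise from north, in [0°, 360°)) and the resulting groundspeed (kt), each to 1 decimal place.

Leg 1: desired track 117.8°; wind correction -20.0° → command heading 97.8°, groundspeed 99.7 kt
Leg 2: desired track 262.8°; wind correction +19.2° → command heading 282.0°, groundspeed 104.2 kt
Leg 3: desired track 265.5°; wind correction +19.6° → command heading 285.1°, groundspeed 102.5 kt

Leg 1: heading=97.8°, groundspeed=99.7 kt
Leg 2: heading=282.0°, groundspeed=104.2 kt
Leg 3: heading=285.1°, groundspeed=102.5 kt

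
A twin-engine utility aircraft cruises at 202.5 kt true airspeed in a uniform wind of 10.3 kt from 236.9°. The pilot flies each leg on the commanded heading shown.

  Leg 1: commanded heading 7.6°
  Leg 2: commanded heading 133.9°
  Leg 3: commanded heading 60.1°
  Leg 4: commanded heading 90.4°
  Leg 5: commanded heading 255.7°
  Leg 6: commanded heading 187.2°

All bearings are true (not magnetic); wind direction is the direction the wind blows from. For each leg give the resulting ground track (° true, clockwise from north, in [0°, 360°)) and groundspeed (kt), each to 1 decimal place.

Leg 1: track=9.7°, groundspeed=209.4 kt
Leg 2: track=131.1°, groundspeed=205.1 kt
Leg 3: track=59.9°, groundspeed=212.8 kt
Leg 4: track=88.9°, groundspeed=211.2 kt
Leg 5: track=256.7°, groundspeed=192.8 kt
Leg 6: track=184.9°, groundspeed=196.0 kt

Leg 1: heading 7.6°; drift +2.1° → track 9.7°, groundspeed 209.4 kt
Leg 2: heading 133.9°; drift -2.8° → track 131.1°, groundspeed 205.1 kt
Leg 3: heading 60.1°; drift -0.2° → track 59.9°, groundspeed 212.8 kt
Leg 4: heading 90.4°; drift -1.5° → track 88.9°, groundspeed 211.2 kt
Leg 5: heading 255.7°; drift +1.0° → track 256.7°, groundspeed 192.8 kt
Leg 6: heading 187.2°; drift -2.3° → track 184.9°, groundspeed 196.0 kt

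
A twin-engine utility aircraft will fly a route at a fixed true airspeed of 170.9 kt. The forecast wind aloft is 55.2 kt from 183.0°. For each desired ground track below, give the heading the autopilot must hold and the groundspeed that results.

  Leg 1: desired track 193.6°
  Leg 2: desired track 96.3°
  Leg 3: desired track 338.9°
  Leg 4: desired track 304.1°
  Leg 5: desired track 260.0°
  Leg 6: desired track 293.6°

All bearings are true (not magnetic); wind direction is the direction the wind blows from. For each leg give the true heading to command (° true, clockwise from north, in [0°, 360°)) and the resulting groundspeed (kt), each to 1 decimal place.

Leg 1: heading=190.2°, groundspeed=116.3 kt
Leg 2: heading=115.1°, groundspeed=158.6 kt
Leg 3: heading=331.3°, groundspeed=219.8 kt
Leg 4: heading=288.0°, groundspeed=192.7 kt
Leg 5: heading=241.7°, groundspeed=149.8 kt
Leg 6: heading=276.0°, groundspeed=182.3 kt

Leg 1: desired track 193.6°; wind correction -3.4° → command heading 190.2°, groundspeed 116.3 kt
Leg 2: desired track 96.3°; wind correction +18.8° → command heading 115.1°, groundspeed 158.6 kt
Leg 3: desired track 338.9°; wind correction -7.6° → command heading 331.3°, groundspeed 219.8 kt
Leg 4: desired track 304.1°; wind correction -16.1° → command heading 288.0°, groundspeed 192.7 kt
Leg 5: desired track 260.0°; wind correction -18.3° → command heading 241.7°, groundspeed 149.8 kt
Leg 6: desired track 293.6°; wind correction -17.6° → command heading 276.0°, groundspeed 182.3 kt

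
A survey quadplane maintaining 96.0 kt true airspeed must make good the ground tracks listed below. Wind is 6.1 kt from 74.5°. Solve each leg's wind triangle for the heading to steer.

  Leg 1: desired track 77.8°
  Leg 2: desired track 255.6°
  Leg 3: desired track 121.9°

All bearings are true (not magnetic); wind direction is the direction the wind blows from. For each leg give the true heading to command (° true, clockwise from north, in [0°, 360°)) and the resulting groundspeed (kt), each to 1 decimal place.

Leg 1: desired track 77.8°; wind correction -0.2° → command heading 77.6°, groundspeed 89.9 kt
Leg 2: desired track 255.6°; wind correction +0.1° → command heading 255.7°, groundspeed 102.1 kt
Leg 3: desired track 121.9°; wind correction -2.7° → command heading 119.2°, groundspeed 91.8 kt

Leg 1: heading=77.6°, groundspeed=89.9 kt
Leg 2: heading=255.7°, groundspeed=102.1 kt
Leg 3: heading=119.2°, groundspeed=91.8 kt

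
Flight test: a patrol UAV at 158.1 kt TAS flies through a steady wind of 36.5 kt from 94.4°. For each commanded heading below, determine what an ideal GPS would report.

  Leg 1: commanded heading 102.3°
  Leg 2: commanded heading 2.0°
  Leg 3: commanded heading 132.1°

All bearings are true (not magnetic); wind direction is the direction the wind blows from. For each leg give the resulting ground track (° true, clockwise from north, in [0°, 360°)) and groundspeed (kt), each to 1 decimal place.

Leg 1: track=104.7°, groundspeed=122.0 kt
Leg 2: track=349.1°, groundspeed=163.7 kt
Leg 3: track=141.9°, groundspeed=131.1 kt

Leg 1: heading 102.3°; drift +2.4° → track 104.7°, groundspeed 122.0 kt
Leg 2: heading 2.0°; drift -12.9° → track 349.1°, groundspeed 163.7 kt
Leg 3: heading 132.1°; drift +9.8° → track 141.9°, groundspeed 131.1 kt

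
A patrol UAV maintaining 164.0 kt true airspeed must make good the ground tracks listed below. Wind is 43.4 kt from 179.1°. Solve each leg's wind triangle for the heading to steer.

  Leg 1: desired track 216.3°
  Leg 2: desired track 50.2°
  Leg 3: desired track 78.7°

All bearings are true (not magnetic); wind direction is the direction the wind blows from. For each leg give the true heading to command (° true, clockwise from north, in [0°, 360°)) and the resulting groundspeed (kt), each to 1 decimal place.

Leg 1: desired track 216.3°; wind correction -9.2° → command heading 207.1°, groundspeed 127.3 kt
Leg 2: desired track 50.2°; wind correction +11.9° → command heading 62.1°, groundspeed 187.7 kt
Leg 3: desired track 78.7°; wind correction +15.1° → command heading 93.8°, groundspeed 166.2 kt

Leg 1: heading=207.1°, groundspeed=127.3 kt
Leg 2: heading=62.1°, groundspeed=187.7 kt
Leg 3: heading=93.8°, groundspeed=166.2 kt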